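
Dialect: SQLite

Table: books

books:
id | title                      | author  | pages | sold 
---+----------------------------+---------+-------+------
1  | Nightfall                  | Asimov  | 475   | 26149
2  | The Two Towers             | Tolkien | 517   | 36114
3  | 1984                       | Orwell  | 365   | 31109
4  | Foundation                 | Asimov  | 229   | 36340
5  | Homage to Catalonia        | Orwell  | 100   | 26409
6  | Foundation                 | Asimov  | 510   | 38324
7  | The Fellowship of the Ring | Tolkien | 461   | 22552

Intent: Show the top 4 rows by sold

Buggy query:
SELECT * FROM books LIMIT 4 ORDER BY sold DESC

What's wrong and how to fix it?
Bug: ORDER BY cannot follow LIMIT; LIMIT is the final clause

Fix: Swap the clauses: ORDER BY first, then LIMIT

Corrected query:
SELECT * FROM books ORDER BY sold DESC LIMIT 4

Result:
id | title          | author  | pages | sold 
---+----------------+---------+-------+------
6  | Foundation     | Asimov  | 510   | 38324
4  | Foundation     | Asimov  | 229   | 36340
2  | The Two Towers | Tolkien | 517   | 36114
3  | 1984           | Orwell  | 365   | 31109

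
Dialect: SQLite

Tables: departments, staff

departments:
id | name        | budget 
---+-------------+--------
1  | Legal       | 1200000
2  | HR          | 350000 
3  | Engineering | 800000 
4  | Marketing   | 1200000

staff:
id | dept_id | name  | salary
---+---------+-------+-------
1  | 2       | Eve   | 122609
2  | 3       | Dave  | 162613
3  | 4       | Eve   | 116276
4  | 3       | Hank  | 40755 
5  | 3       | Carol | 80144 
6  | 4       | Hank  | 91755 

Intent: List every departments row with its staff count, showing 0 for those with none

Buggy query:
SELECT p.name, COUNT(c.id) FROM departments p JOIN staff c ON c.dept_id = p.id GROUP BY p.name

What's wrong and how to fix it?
Bug: An inner join excludes parents with zero children

Fix: Use LEFT JOIN so parents without children still appear (COUNT(c.id) gives 0)

Corrected query:
SELECT p.name, COUNT(c.id) FROM departments p LEFT JOIN staff c ON c.dept_id = p.id GROUP BY p.name

Result:
name        | COUNT(c.id)
------------+------------
Engineering | 3          
HR          | 1          
Legal       | 0          
Marketing   | 2          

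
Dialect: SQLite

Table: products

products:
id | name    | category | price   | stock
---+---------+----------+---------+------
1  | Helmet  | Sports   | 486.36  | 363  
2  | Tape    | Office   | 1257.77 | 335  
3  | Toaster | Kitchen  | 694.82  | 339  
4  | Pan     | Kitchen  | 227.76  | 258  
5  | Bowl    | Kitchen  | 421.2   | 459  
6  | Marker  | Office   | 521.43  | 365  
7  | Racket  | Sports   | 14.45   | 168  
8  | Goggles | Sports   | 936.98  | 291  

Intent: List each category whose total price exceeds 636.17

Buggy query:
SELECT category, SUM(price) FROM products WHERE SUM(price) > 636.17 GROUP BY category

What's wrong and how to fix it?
Bug: WHERE runs before GROUP BY, so aggregates aren't available there

Fix: Move the aggregate condition to a HAVING clause

Corrected query:
SELECT category, SUM(price) FROM products GROUP BY category HAVING SUM(price) > 636.17

Result:
category | SUM(price)
---------+-----------
Kitchen  | 1343.78   
Office   | 1779.2    
Sports   | 1437.79   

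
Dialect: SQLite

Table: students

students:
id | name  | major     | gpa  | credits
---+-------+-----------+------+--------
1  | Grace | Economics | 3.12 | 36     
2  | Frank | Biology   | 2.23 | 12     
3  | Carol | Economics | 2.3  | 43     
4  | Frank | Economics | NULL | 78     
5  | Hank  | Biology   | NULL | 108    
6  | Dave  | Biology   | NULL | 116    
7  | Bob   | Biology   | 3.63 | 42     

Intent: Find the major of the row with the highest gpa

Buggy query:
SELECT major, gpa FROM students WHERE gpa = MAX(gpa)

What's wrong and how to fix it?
Bug: WHERE is evaluated per row; an aggregate over the whole table isn't defined there

Fix: Wrap MAX in a scalar subquery so WHERE compares against a single value

Corrected query:
SELECT major, gpa FROM students WHERE gpa = (SELECT MAX(gpa) FROM students)

Result:
major   | gpa 
--------+-----
Biology | 3.63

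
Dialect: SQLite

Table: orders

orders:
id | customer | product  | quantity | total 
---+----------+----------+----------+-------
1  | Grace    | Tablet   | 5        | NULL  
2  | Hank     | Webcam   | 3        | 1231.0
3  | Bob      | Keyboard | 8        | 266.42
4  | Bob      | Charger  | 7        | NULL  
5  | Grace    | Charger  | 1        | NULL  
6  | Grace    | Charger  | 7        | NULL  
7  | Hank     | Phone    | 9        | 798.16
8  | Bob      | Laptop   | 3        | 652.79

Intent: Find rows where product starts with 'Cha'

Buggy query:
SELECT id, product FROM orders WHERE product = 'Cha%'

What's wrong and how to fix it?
Bug: Wildcards only work with LIKE; '=' treats '%' as a literal character

Fix: Replace '=' with LIKE so 'Cha%' is treated as a pattern

Corrected query:
SELECT id, product FROM orders WHERE product LIKE 'Cha%'

Result:
id | product
---+--------
4  | Charger
5  | Charger
6  | Charger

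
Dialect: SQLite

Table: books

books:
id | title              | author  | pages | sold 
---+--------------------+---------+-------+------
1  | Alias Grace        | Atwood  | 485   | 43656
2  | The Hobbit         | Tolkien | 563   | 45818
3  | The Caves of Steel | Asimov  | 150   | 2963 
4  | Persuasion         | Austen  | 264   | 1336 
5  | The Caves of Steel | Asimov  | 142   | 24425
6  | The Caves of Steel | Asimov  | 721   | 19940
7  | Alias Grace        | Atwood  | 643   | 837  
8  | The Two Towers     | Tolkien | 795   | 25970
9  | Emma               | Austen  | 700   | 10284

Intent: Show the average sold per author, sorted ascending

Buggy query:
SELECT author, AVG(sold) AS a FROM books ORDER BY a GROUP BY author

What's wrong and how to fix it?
Bug: GROUP BY must precede ORDER BY

Fix: Move ORDER BY to the end, after GROUP BY

Corrected query:
SELECT author, AVG(sold) AS a FROM books GROUP BY author ORDER BY a

Result:
author  | a      
--------+--------
Austen  | 5810   
Asimov  | 15776  
Atwood  | 22246.5
Tolkien | 35894  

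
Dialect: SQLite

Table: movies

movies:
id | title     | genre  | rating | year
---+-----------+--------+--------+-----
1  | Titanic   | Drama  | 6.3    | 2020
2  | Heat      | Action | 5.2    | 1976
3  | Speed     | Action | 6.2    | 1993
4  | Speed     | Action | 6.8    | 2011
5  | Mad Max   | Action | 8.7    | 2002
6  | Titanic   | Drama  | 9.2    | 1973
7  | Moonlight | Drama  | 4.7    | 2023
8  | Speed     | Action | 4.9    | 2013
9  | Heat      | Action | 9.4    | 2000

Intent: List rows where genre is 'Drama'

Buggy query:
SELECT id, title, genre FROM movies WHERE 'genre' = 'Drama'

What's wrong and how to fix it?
Bug: 'genre' in single quotes is a string literal, not the column; the comparison is literal-vs-literal and never true

Fix: Remove the quotes around the column name (or use double quotes for an identifier)

Corrected query:
SELECT id, title, genre FROM movies WHERE genre = 'Drama'

Result:
id | title     | genre
---+-----------+------
1  | Titanic   | Drama
6  | Titanic   | Drama
7  | Moonlight | Drama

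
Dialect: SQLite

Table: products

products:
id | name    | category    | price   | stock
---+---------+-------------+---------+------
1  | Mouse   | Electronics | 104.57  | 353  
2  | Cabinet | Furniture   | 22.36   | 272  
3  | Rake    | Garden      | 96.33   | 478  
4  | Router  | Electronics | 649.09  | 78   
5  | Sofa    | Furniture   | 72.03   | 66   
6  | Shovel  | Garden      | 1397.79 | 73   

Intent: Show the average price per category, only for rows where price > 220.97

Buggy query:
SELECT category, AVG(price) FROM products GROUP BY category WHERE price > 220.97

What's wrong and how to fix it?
Bug: WHERE cannot follow GROUP BY

Fix: Move the WHERE clause before GROUP BY

Corrected query:
SELECT category, AVG(price) FROM products WHERE price > 220.97 GROUP BY category

Result:
category    | AVG(price)
------------+-----------
Electronics | 649.09    
Garden      | 1397.79   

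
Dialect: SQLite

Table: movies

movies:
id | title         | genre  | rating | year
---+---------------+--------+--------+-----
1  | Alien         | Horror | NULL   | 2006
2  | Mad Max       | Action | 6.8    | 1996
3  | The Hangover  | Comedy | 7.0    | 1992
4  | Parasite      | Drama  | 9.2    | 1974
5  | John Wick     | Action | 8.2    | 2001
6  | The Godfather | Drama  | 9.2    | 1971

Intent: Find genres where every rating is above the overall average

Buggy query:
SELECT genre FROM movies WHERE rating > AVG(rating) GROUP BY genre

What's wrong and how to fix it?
Bug: WHERE evaluates per row before aggregation, so AVG() is unavailable

Fix: Compute the overall average in a scalar subquery and compare each group's MIN against it in HAVING

Corrected query:
SELECT genre FROM movies GROUP BY genre HAVING MIN(rating) > (SELECT AVG(rating) FROM movies)

Result:
genre
-----
Drama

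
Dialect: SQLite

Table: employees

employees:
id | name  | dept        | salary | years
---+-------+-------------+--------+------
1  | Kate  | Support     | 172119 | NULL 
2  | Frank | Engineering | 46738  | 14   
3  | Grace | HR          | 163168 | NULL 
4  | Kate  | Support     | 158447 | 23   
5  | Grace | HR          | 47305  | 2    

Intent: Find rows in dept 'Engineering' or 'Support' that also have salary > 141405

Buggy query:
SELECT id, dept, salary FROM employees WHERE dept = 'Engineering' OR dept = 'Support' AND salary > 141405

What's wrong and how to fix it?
Bug: Without parentheses, AND is evaluated before OR, so the salary filter only applies to the 'Support' branch

Fix: Group the OR with parentheses (or use IN), then AND the threshold

Corrected query:
SELECT id, dept, salary FROM employees WHERE (dept = 'Engineering' OR dept = 'Support') AND salary > 141405

Result:
id | dept    | salary
---+---------+-------
1  | Support | 172119
4  | Support | 158447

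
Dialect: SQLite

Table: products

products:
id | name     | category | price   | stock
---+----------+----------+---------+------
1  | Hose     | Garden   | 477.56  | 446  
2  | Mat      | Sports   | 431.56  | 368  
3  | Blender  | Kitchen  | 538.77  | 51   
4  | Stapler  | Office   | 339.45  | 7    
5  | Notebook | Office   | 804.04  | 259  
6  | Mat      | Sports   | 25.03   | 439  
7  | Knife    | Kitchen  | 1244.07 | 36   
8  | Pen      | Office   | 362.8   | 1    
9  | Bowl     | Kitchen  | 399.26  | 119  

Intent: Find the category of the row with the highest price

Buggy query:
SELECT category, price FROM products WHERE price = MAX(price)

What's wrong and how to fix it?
Bug: MAX(price) is an aggregate and cannot be used directly in WHERE

Fix: Wrap MAX in a scalar subquery so WHERE compares against a single value

Corrected query:
SELECT category, price FROM products WHERE price = (SELECT MAX(price) FROM products)

Result:
category | price  
---------+--------
Kitchen  | 1244.07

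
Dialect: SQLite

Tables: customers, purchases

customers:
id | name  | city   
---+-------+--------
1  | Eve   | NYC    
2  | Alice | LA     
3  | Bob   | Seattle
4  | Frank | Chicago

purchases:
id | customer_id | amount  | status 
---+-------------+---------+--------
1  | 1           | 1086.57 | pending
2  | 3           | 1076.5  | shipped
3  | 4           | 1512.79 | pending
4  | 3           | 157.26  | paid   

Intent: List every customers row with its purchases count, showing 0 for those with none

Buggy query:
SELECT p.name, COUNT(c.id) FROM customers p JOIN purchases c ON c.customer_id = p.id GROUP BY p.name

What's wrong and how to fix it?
Bug: INNER JOIN drops customers rows that have no matching purchases rows

Fix: Use LEFT JOIN so parents without children still appear (COUNT(c.id) gives 0)

Corrected query:
SELECT p.name, COUNT(c.id) FROM customers p LEFT JOIN purchases c ON c.customer_id = p.id GROUP BY p.name

Result:
name  | COUNT(c.id)
------+------------
Alice | 0          
Bob   | 2          
Eve   | 1          
Frank | 1          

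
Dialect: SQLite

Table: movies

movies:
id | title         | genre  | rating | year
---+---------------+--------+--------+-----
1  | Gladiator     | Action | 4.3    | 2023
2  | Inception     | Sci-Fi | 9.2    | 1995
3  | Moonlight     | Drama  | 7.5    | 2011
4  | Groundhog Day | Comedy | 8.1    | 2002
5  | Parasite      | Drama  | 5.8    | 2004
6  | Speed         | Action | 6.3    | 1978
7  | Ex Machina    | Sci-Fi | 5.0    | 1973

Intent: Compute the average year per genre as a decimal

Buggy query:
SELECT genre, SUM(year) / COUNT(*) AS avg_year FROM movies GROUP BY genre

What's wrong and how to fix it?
Bug: Both operands are integers, so '/' performs integer division and truncates

Fix: Cast one side to REAL so the division keeps the fractional part

Corrected query:
SELECT genre, SUM(year) * 1.0 / COUNT(*) AS avg_year FROM movies GROUP BY genre

Result:
genre  | avg_year
-------+---------
Action | 2000.5  
Comedy | 2002    
Drama  | 2007.5  
Sci-Fi | 1984    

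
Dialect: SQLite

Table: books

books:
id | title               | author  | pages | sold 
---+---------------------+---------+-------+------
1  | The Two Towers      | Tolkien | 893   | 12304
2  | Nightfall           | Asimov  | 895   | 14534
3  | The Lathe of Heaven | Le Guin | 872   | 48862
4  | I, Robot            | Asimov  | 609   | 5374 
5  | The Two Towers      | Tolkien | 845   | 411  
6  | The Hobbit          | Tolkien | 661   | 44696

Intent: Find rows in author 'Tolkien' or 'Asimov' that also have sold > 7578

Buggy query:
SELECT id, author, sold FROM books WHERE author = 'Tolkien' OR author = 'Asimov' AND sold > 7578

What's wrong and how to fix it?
Bug: AND binds tighter than OR, so this parses as author = 'Tolkien' OR (author = 'Asimov' AND sold > 7578)

Fix: Add parentheses around the OR so the AND applies to both alternatives

Corrected query:
SELECT id, author, sold FROM books WHERE (author = 'Tolkien' OR author = 'Asimov') AND sold > 7578

Result:
id | author  | sold 
---+---------+------
1  | Tolkien | 12304
2  | Asimov  | 14534
6  | Tolkien | 44696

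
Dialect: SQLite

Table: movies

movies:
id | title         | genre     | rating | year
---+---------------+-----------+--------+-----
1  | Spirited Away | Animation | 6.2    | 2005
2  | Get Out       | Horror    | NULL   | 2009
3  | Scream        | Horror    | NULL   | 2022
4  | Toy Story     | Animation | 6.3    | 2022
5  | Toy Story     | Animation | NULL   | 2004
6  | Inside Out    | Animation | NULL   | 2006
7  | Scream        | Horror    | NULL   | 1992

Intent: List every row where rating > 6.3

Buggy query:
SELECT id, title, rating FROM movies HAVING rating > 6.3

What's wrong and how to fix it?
Bug: This is a non-aggregate query (no GROUP BY, no aggregates), so in SQLite the HAVING clause is invalid here; a row-level condition belongs in WHERE

Fix: Replace HAVING with WHERE since the condition applies to individual rows

Corrected query:
SELECT id, title, rating FROM movies WHERE rating > 6.3

Result:
(no rows)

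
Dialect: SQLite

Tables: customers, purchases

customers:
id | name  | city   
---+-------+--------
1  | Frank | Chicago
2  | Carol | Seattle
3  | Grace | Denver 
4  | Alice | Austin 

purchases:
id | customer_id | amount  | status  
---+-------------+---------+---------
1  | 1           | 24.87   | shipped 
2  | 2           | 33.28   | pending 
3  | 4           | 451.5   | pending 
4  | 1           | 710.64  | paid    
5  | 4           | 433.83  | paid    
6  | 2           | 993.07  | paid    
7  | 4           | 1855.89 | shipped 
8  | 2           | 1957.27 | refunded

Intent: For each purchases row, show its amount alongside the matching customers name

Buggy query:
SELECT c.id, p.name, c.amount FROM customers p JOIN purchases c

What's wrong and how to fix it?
Bug: JOIN with no ON clause produces a cartesian product; every purchases row pairs with every customers row

Fix: Add ON c.customer_id = p.id to the JOIN

Corrected query:
SELECT c.id, p.name, c.amount FROM customers p JOIN purchases c ON c.customer_id = p.id

Result:
id | name  | amount 
---+-------+--------
1  | Frank | 24.87  
2  | Carol | 33.28  
3  | Alice | 451.5  
4  | Frank | 710.64 
5  | Alice | 433.83 
6  | Carol | 993.07 
7  | Alice | 1855.89
8  | Carol | 1957.27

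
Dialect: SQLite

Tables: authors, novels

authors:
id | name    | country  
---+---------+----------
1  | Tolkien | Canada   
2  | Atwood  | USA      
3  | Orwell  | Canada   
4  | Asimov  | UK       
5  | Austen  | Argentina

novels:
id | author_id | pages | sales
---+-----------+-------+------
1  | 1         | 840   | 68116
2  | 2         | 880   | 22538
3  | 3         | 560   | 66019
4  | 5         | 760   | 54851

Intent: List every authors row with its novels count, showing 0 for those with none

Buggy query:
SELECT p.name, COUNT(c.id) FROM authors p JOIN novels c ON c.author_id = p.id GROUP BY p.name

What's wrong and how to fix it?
Bug: INNER JOIN drops authors rows that have no matching novels rows

Fix: Switch to LEFT JOIN to retain unmatched parent rows

Corrected query:
SELECT p.name, COUNT(c.id) FROM authors p LEFT JOIN novels c ON c.author_id = p.id GROUP BY p.name

Result:
name    | COUNT(c.id)
--------+------------
Asimov  | 0          
Atwood  | 1          
Austen  | 1          
Orwell  | 1          
Tolkien | 1          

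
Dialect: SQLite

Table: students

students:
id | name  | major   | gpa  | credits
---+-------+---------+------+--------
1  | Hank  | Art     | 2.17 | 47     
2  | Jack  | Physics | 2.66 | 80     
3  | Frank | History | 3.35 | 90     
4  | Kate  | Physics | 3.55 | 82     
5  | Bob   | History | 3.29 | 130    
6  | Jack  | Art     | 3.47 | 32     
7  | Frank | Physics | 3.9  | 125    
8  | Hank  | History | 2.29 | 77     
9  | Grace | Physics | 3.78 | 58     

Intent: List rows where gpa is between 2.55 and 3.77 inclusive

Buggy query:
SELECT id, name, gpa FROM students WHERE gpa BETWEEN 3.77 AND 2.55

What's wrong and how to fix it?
Bug: The bounds are reversed; BETWEEN a AND b requires a <= b to match anything

Fix: Swap the bounds so the smaller value comes first

Corrected query:
SELECT id, name, gpa FROM students WHERE gpa BETWEEN 2.55 AND 3.77

Result:
id | name  | gpa 
---+-------+-----
2  | Jack  | 2.66
3  | Frank | 3.35
4  | Kate  | 3.55
5  | Bob   | 3.29
6  | Jack  | 3.47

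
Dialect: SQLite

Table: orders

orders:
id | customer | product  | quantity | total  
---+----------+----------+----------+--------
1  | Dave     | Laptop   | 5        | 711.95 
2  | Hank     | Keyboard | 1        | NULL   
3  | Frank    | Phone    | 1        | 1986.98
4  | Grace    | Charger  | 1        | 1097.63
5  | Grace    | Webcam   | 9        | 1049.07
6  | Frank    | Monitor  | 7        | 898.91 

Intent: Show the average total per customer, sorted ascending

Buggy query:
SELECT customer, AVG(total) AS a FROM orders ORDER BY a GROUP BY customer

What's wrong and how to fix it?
Bug: GROUP BY must precede ORDER BY

Fix: Reorder: SELECT … FROM … GROUP BY … ORDER BY …

Corrected query:
SELECT customer, AVG(total) AS a FROM orders GROUP BY customer ORDER BY a

Result:
customer | a       
---------+---------
Hank     | NULL    
Dave     | 711.95  
Grace    | 1073.35 
Frank    | 1442.945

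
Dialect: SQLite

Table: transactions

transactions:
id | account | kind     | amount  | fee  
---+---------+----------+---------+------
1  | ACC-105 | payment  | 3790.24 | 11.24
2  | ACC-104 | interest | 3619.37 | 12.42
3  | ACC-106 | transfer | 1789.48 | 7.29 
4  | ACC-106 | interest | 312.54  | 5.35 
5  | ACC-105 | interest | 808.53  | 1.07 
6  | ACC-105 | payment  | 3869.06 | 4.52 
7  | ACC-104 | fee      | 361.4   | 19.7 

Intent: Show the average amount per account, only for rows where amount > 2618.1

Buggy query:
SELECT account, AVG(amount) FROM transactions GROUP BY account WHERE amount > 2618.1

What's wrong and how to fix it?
Bug: WHERE cannot follow GROUP BY

Fix: Move the WHERE clause before GROUP BY

Corrected query:
SELECT account, AVG(amount) FROM transactions WHERE amount > 2618.1 GROUP BY account

Result:
account | AVG(amount)
--------+------------
ACC-104 | 3619.37    
ACC-105 | 3829.65    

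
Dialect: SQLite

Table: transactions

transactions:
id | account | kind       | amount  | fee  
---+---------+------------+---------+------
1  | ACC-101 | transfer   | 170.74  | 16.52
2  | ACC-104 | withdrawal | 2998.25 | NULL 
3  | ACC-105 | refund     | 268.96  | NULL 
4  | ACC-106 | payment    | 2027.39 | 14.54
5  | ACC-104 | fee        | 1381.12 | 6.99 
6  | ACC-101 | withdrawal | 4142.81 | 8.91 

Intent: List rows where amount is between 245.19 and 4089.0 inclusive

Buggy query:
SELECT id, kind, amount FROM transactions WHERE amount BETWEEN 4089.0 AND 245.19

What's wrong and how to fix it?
Bug: BETWEEN expects the lower bound first; with 4089.0 AND 245.19 the range is empty

Fix: Write BETWEEN 245.19 AND 4089.0

Corrected query:
SELECT id, kind, amount FROM transactions WHERE amount BETWEEN 245.19 AND 4089.0

Result:
id | kind       | amount 
---+------------+--------
2  | withdrawal | 2998.25
3  | refund     | 268.96 
4  | payment    | 2027.39
5  | fee        | 1381.12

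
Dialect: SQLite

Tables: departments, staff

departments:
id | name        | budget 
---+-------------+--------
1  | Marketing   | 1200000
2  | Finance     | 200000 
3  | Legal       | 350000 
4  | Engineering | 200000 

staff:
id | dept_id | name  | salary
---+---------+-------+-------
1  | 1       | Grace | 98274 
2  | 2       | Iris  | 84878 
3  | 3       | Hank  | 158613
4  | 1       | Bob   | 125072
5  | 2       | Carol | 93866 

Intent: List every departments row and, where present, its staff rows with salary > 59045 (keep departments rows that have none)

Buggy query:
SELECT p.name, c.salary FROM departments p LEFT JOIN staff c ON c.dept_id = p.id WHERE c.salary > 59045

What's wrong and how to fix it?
Bug: Filtering c.salary in WHERE discards the NULL rows produced by LEFT JOIN, turning it into an inner join

Fix: Put 'c.salary > 59045' in the JOIN's ON clause instead of WHERE

Corrected query:
SELECT p.name, c.salary FROM departments p LEFT JOIN staff c ON c.dept_id = p.id AND c.salary > 59045

Result:
name        | salary
------------+-------
Marketing   | 98274 
Marketing   | 125072
Finance     | 84878 
Finance     | 93866 
Legal       | 158613
Engineering | NULL  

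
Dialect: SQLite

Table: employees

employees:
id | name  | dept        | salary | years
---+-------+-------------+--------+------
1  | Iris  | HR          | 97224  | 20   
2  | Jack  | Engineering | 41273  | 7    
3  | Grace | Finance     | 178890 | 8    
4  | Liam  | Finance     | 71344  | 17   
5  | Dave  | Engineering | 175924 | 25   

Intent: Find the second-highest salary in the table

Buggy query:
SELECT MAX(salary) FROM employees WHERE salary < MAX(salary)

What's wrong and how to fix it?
Bug: MAX(salary) on the right of the comparison is an aggregate-in-WHERE error

Fix: Put the inner MAX in a scalar subquery

Corrected query:
SELECT MAX(salary) FROM employees WHERE salary < (SELECT MAX(salary) FROM employees)

Result:
MAX(salary)
-----------
175924     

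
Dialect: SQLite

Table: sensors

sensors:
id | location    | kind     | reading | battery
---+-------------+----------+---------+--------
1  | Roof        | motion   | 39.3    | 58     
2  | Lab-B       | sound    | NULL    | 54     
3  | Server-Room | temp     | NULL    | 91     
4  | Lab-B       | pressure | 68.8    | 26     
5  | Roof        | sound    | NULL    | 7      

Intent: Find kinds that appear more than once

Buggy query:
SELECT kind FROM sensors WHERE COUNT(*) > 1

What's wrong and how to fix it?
Bug: COUNT(*) is an aggregate and cannot be used in WHERE

Fix: Group first, then use HAVING for the count condition

Corrected query:
SELECT kind FROM sensors GROUP BY kind HAVING COUNT(*) > 1

Result:
kind 
-----
sound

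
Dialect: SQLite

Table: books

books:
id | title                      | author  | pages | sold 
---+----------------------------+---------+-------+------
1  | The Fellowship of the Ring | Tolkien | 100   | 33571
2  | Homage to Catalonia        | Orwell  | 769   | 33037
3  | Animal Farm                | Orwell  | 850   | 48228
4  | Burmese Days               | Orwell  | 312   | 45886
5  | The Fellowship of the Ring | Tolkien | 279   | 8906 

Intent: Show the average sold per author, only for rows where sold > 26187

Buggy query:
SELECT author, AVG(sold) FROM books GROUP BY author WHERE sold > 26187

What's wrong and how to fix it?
Bug: WHERE cannot follow GROUP BY

Fix: Move the WHERE clause before GROUP BY

Corrected query:
SELECT author, AVG(sold) FROM books WHERE sold > 26187 GROUP BY author

Result:
author  | AVG(sold)   
--------+-------------
Orwell  | 42383.666667
Tolkien | 33571       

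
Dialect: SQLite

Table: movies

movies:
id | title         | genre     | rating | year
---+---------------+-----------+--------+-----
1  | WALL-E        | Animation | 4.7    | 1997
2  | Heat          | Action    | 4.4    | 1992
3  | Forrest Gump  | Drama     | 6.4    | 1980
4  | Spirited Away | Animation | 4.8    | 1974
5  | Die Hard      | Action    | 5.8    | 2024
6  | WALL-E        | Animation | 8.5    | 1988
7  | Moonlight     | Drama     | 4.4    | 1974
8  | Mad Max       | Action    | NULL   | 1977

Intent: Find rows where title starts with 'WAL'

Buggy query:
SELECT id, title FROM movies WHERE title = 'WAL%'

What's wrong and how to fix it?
Bug: '=' compares the literal string including the % character; pattern matching needs LIKE

Fix: Replace '=' with LIKE so 'WAL%' is treated as a pattern

Corrected query:
SELECT id, title FROM movies WHERE title LIKE 'WAL%'

Result:
id | title 
---+-------
1  | WALL-E
6  | WALL-E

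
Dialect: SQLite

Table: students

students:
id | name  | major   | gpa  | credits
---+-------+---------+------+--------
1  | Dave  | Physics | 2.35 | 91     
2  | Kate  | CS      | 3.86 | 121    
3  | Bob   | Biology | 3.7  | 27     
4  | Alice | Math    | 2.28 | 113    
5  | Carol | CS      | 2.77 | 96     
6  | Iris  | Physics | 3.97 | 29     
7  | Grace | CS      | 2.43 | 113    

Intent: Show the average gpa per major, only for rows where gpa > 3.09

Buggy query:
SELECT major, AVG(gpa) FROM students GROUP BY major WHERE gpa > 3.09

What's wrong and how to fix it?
Bug: Row-level WHERE must come before GROUP BY in the clause order

Fix: Place WHERE between FROM and GROUP BY

Corrected query:
SELECT major, AVG(gpa) FROM students WHERE gpa > 3.09 GROUP BY major

Result:
major   | AVG(gpa)
--------+---------
Biology | 3.7     
CS      | 3.86    
Physics | 3.97    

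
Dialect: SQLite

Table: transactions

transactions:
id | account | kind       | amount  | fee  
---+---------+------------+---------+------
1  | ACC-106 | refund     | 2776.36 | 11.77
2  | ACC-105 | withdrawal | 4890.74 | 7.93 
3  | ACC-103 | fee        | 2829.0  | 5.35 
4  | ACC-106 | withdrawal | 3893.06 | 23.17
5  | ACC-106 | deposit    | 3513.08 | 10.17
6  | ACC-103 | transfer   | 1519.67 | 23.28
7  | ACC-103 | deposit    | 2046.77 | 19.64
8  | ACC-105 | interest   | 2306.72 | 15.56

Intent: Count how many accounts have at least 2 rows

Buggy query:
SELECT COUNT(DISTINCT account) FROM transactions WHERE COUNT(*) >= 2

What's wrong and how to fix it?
Bug: COUNT(*) cannot appear in WHERE; the per-group count doesn't exist yet

Fix: Group first with HAVING COUNT(*) >= 2, then COUNT the resulting groups

Corrected query:
SELECT COUNT(*) FROM (SELECT account FROM transactions GROUP BY account HAVING COUNT(*) >= 2)

Result:
COUNT(*)
--------
3       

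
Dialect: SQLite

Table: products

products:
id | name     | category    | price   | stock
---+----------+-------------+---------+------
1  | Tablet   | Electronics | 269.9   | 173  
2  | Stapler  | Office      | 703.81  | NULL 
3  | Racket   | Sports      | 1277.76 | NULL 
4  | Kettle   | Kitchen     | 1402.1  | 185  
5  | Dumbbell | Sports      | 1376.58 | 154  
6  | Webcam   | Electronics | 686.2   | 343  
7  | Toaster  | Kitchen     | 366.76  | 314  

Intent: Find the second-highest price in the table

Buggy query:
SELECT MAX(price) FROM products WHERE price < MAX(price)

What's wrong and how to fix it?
Bug: The inner MAX is an aggregate inside WHERE, which is not allowed

Fix: Compute the overall MAX in a subquery, then take MAX of rows below it

Corrected query:
SELECT MAX(price) FROM products WHERE price < (SELECT MAX(price) FROM products)

Result:
MAX(price)
----------
1376.58   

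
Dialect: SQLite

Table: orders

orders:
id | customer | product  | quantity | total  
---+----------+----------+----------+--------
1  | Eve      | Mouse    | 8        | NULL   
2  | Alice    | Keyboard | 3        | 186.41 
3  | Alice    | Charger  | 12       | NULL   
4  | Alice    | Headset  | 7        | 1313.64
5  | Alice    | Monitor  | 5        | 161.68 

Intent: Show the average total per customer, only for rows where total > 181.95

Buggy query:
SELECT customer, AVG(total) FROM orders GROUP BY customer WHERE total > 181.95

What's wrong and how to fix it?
Bug: Row-level WHERE must come before GROUP BY in the clause order

Fix: Move the WHERE clause before GROUP BY

Corrected query:
SELECT customer, AVG(total) FROM orders WHERE total > 181.95 GROUP BY customer

Result:
customer | AVG(total)
---------+-----------
Alice    | 750.025   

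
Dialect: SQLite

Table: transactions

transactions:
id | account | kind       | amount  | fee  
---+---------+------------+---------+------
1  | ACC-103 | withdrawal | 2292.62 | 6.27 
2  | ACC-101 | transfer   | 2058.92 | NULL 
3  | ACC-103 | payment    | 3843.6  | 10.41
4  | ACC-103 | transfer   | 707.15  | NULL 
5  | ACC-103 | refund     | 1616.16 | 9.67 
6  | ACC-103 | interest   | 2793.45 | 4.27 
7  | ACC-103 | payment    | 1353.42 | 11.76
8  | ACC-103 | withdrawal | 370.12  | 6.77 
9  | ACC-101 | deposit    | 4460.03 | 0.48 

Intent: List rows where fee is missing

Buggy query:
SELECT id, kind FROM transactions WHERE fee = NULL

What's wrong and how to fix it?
Bug: Comparing to NULL with '=' never matches; NULL = NULL is unknown, not true

Fix: Replace '= NULL' with 'IS NULL'

Corrected query:
SELECT id, kind FROM transactions WHERE fee IS NULL

Result:
id | kind    
---+---------
2  | transfer
4  | transfer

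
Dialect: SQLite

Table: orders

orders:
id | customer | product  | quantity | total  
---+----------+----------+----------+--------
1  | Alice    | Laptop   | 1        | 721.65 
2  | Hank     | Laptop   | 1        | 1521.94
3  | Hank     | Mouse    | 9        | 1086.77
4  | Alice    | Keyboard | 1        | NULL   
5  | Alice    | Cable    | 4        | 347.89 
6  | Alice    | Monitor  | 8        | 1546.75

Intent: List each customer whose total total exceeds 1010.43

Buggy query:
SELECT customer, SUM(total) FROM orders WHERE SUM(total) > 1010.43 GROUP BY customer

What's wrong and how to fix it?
Bug: Aggregate functions cannot appear in a WHERE clause

Fix: Use HAVING (which filters groups after aggregation) instead of WHERE

Corrected query:
SELECT customer, SUM(total) FROM orders GROUP BY customer HAVING SUM(total) > 1010.43

Result:
customer | SUM(total)
---------+-----------
Alice    | 2616.29   
Hank     | 2608.71   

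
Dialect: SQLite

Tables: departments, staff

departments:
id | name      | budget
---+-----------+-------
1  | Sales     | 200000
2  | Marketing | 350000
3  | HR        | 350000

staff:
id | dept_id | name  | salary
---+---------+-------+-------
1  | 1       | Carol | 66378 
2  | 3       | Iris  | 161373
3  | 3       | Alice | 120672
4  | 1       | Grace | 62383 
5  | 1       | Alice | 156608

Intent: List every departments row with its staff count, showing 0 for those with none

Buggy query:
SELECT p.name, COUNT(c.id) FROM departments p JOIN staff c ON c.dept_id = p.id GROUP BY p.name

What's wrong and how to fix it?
Bug: INNER JOIN drops departments rows that have no matching staff rows

Fix: Switch to LEFT JOIN to retain unmatched parent rows

Corrected query:
SELECT p.name, COUNT(c.id) FROM departments p LEFT JOIN staff c ON c.dept_id = p.id GROUP BY p.name

Result:
name      | COUNT(c.id)
----------+------------
HR        | 2          
Marketing | 0          
Sales     | 3          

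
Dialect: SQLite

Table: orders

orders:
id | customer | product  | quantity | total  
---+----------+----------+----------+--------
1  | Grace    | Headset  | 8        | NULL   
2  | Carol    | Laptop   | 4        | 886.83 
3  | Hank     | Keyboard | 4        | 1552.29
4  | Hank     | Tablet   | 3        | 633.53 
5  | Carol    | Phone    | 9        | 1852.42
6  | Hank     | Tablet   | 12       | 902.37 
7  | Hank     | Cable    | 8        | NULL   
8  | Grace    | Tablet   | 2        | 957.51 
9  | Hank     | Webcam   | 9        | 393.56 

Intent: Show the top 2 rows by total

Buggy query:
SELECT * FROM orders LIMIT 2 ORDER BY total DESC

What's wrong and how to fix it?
Bug: LIMIT must come after ORDER BY

Fix: Sort with ORDER BY, then apply LIMIT

Corrected query:
SELECT * FROM orders ORDER BY total DESC LIMIT 2

Result:
id | customer | product  | quantity | total  
---+----------+----------+----------+--------
5  | Carol    | Phone    | 9        | 1852.42
3  | Hank     | Keyboard | 4        | 1552.29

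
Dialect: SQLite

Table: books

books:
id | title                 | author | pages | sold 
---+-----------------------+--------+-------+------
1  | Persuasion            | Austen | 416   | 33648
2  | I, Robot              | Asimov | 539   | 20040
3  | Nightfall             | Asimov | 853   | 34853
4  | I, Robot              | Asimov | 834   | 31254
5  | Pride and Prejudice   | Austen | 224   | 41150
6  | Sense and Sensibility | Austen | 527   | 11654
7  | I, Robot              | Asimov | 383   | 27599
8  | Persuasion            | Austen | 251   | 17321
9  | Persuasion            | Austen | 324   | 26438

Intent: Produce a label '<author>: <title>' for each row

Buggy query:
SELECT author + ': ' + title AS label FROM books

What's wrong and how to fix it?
Bug: '+' is numeric addition; on text columns SQLite converts them to 0 instead of concatenating

Fix: Use the || operator for string concatenation

Corrected query:
SELECT author || ': ' || title AS label FROM books

Result:
label                        
-----------------------------
Austen: Persuasion           
Asimov: I, Robot             
Asimov: Nightfall            
Asimov: I, Robot             
Austen: Pride and Prejudice  
Austen: Sense and Sensibility
Asimov: I, Robot             
Austen: Persuasion           
Austen: Persuasion           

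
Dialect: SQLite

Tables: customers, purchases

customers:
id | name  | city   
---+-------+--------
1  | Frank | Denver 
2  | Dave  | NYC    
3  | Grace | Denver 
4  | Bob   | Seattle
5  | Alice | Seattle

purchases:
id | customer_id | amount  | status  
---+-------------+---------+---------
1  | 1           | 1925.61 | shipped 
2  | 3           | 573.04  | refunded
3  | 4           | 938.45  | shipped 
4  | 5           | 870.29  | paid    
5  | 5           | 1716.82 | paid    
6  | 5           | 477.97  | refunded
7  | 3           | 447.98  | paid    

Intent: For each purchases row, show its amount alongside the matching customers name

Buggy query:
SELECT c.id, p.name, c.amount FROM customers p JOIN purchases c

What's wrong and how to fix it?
Bug: JOIN with no ON clause produces a cartesian product; every purchases row pairs with every customers row

Fix: Add ON c.customer_id = p.id to the JOIN

Corrected query:
SELECT c.id, p.name, c.amount FROM customers p JOIN purchases c ON c.customer_id = p.id

Result:
id | name  | amount 
---+-------+--------
1  | Frank | 1925.61
2  | Grace | 573.04 
3  | Bob   | 938.45 
4  | Alice | 870.29 
5  | Alice | 1716.82
6  | Alice | 477.97 
7  | Grace | 447.98 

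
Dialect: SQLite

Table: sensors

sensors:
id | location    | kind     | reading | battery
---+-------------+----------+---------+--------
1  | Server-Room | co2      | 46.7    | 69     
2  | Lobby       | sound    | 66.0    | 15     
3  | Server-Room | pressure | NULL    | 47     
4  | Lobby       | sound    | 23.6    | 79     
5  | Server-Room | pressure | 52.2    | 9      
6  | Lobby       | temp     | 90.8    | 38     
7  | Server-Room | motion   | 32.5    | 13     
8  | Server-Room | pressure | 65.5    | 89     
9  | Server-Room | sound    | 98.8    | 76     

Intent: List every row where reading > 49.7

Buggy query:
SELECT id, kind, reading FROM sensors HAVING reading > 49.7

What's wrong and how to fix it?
Bug: HAVING filters the output of aggregation, but this query has no GROUP BY and no aggregate functions, so SQLite rejects it (HAVING clause on a non-aggregate query); the condition here is per row

Fix: Replace HAVING with WHERE since the condition applies to individual rows

Corrected query:
SELECT id, kind, reading FROM sensors WHERE reading > 49.7

Result:
id | kind     | reading
---+----------+--------
2  | sound    | 66     
5  | pressure | 52.2   
6  | temp     | 90.8   
8  | pressure | 65.5   
9  | sound    | 98.8   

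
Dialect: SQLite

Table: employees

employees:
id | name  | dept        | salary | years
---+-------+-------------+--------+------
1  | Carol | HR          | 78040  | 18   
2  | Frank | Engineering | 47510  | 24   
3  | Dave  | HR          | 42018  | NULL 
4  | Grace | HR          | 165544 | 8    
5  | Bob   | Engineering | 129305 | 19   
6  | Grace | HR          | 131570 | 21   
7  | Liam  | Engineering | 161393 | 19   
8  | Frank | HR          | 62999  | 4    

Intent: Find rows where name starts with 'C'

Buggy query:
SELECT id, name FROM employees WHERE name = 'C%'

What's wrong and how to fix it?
Bug: '=' compares the literal string including the % character; pattern matching needs LIKE

Fix: Replace '=' with LIKE so 'C%' is treated as a pattern

Corrected query:
SELECT id, name FROM employees WHERE name LIKE 'C%'

Result:
id | name 
---+------
1  | Carol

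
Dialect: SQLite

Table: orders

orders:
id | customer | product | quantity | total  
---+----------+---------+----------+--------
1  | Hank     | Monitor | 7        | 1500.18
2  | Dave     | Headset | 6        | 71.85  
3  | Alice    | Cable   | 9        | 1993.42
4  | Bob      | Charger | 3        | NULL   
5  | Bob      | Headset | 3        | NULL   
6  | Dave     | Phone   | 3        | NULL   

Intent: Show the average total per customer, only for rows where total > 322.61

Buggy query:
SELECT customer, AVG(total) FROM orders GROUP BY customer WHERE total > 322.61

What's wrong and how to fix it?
Bug: WHERE cannot follow GROUP BY

Fix: Place WHERE between FROM and GROUP BY

Corrected query:
SELECT customer, AVG(total) FROM orders WHERE total > 322.61 GROUP BY customer

Result:
customer | AVG(total)
---------+-----------
Alice    | 1993.42   
Hank     | 1500.18   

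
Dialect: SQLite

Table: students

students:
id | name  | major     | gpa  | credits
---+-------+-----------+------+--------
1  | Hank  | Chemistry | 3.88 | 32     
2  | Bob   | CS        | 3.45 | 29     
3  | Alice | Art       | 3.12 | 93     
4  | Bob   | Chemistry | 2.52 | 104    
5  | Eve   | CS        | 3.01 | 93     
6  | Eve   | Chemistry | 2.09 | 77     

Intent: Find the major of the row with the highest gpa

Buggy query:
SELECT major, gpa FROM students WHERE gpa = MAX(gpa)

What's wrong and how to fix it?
Bug: MAX(gpa) is an aggregate and cannot be used directly in WHERE

Fix: Wrap MAX in a scalar subquery so WHERE compares against a single value

Corrected query:
SELECT major, gpa FROM students WHERE gpa = (SELECT MAX(gpa) FROM students)

Result:
major     | gpa 
----------+-----
Chemistry | 3.88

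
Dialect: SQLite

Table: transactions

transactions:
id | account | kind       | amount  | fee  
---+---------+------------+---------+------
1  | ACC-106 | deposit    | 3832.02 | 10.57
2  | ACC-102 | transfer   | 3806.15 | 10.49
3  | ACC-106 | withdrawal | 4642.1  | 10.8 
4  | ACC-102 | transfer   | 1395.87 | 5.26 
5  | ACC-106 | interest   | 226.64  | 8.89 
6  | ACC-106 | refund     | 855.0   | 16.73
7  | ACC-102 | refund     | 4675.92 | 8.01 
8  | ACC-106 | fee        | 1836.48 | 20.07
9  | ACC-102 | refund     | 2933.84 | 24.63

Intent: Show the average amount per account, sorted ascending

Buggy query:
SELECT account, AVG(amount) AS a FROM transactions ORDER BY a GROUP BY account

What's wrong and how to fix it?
Bug: GROUP BY must precede ORDER BY

Fix: Move ORDER BY to the end, after GROUP BY

Corrected query:
SELECT account, AVG(amount) AS a FROM transactions GROUP BY account ORDER BY a

Result:
account | a       
--------+---------
ACC-106 | 2278.448
ACC-102 | 3202.945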